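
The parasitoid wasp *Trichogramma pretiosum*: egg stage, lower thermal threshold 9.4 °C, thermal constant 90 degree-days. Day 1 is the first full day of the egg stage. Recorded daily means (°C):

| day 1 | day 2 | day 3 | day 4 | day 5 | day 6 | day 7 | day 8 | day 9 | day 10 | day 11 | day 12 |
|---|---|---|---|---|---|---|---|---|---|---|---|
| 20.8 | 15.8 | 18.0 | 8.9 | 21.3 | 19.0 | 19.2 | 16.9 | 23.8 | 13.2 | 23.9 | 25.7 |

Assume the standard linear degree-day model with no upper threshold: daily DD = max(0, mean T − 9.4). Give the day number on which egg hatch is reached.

day 11

Daily DD above 9.4 °C: 11.4, 6.4, 8.6, 0.0, 11.9, 9.6, 9.8, 7.5, 14.4, 3.8, 14.5, 16.3.
Cumulative: 11.4, 17.8, 26.4, 26.4, 38.3, 47.9, 57.7, 65.2, 79.6, 83.4, 97.9, 114.2.
The total first reaches 90 DD on day 11.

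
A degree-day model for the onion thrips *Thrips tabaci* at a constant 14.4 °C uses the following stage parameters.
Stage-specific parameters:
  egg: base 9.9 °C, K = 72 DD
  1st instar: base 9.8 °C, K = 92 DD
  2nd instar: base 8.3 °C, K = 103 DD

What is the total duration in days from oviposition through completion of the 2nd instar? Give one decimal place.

egg: 72 / (14.4 − 9.9) = 72 / 4.5 = 16.000 d.
1st instar: 92 / (14.4 − 9.8) = 92 / 4.6 = 20.000 d.
2nd instar: 103 / (14.4 − 8.3) = 103 / 6.1 = 16.885 d.
Sum = 52.885 ≈ 52.9 days.

52.9 days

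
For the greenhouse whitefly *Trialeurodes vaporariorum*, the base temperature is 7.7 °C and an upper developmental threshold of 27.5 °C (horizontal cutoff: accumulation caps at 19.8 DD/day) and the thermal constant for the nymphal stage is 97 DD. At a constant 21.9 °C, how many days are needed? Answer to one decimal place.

Daily accumulation = 21.9 − 7.7 = 14.2 DD/day.
Duration = 97 / 14.2 = 6.831 ≈ 6.8 days.

6.8 days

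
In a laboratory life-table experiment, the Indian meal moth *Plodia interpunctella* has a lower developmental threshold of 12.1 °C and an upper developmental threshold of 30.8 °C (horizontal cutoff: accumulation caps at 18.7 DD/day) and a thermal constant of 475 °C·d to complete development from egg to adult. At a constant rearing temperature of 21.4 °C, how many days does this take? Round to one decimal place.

Daily accumulation = 21.4 − 12.1 = 9.3 DD/day.
Duration = 475 / 9.3 = 51.075 ≈ 51.1 days.

51.1 days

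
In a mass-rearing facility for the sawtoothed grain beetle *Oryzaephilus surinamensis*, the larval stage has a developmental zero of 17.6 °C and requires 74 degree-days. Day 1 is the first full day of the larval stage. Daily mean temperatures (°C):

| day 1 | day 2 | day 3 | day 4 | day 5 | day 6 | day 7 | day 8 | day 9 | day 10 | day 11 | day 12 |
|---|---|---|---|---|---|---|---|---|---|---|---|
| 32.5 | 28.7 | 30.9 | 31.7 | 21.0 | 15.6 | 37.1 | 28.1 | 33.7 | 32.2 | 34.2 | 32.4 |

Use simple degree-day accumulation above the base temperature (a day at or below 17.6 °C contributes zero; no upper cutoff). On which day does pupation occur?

day 7

Daily DD above 17.6 °C: 14.9, 11.1, 13.3, 14.1, 3.4, 0.0, 19.5, 10.5, 16.1, 14.6, 16.6, 14.8.
Cumulative: 14.9, 26.0, 39.3, 53.4, 56.8, 56.8, 76.3, 86.8, 102.9, 117.5, 134.1, 148.9.
The total first reaches 74 DD on day 7.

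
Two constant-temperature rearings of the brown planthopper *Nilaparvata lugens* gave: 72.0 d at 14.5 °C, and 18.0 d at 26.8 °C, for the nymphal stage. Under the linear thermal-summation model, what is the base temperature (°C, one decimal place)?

Equal thermal constants: D₁(T₁ − T_b) = D₂(T₂ − T_b).
72.0·(14.5 − T_b) = 18.0·(26.8 − T_b)
T_b = (72.0·14.5 − 18.0·26.8) / (72.0 − 18.0) = 561.60 / 54.0 = 10.400 °C ≈ 10.4 °C.

10.4 °C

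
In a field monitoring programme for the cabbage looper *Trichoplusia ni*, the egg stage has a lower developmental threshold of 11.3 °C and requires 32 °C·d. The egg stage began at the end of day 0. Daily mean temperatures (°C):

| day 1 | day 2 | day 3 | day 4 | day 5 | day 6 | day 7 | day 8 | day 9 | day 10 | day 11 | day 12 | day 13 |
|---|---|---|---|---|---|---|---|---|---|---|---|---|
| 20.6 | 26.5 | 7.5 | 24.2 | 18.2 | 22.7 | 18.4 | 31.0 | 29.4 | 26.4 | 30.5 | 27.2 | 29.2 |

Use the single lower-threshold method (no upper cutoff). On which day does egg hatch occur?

day 4

Daily DD above 11.3 °C: 9.3, 15.2, 0.0, 12.9, 6.9, 11.4, 7.1, 19.7, 18.1, 15.1, 19.2, 15.9, 17.9.
Cumulative: 9.3, 24.5, 24.5, 37.4, 44.3, 55.7, 62.8, 82.5, 100.6, 115.7, 134.9, 150.8, 168.7.
The total first reaches 32 DD on day 4.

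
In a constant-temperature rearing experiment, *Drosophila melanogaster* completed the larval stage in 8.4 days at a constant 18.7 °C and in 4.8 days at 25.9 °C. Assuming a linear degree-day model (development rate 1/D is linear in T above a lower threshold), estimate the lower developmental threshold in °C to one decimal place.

Under the model K = D·(T − T_b), so D₁·(T₁ − T_b) = D₂·(T₂ − T_b).
8.4·(18.7 − T_b) = 4.8·(25.9 − T_b)
T_b = (8.4·18.7 − 4.8·25.9) / (8.4 − 4.8) = 32.76 / 3.6 = 9.100 °C ≈ 9.1 °C.

9.1 °C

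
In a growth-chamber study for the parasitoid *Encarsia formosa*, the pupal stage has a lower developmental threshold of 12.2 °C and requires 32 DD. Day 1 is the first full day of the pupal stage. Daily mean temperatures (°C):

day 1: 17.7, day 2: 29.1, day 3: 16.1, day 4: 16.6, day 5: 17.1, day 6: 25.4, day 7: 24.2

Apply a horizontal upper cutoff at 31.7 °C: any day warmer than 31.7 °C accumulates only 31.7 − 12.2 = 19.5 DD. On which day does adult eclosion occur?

Daily DD above 12.2 °C (capped at 19.5): 5.5, 16.9, 3.9, 4.4, 4.9, 13.2, 12.0.
Cumulative: 5.5, 22.4, 26.3, 30.7, 35.6, 48.8, 60.8.
The total first reaches 32 DD on day 5.

day 5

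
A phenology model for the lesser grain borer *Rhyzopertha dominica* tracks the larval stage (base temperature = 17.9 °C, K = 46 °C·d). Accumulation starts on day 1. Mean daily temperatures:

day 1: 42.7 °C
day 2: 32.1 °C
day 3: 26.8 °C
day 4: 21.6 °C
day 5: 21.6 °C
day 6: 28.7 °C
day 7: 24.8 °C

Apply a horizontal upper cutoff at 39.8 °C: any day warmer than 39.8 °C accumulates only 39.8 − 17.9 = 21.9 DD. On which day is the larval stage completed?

Daily DD above 17.9 °C (capped at 21.9): 21.9, 14.2, 8.9, 3.7, 3.7, 10.8, 6.9.
Cumulative: 21.9, 36.1, 45.0, 48.7, 52.4, 63.2, 70.1.
The total first reaches 46 DD on day 4.

day 4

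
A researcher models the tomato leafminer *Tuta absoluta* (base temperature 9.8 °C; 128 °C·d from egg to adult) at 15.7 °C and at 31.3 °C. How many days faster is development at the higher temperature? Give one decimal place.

At 15.7 °C: 128 / (15.7 − 9.8) = 128 / 5.9 = 21.695 d.
At 31.3 °C: 128 / (31.3 − 9.8) = 128 / 21.5 = 5.953 d.
Difference = |21.695 − 5.953| = 15.741 ≈ 15.7 days.

15.7 days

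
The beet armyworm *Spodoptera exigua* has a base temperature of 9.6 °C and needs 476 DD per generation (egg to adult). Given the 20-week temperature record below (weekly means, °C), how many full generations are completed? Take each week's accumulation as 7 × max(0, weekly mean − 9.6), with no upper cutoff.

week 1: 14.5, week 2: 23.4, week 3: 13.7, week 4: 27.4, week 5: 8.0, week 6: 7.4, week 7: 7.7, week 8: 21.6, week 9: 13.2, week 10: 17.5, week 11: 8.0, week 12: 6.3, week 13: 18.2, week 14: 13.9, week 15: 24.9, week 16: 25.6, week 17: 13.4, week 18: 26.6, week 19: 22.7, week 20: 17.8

Weekly DD (7 × max(0, T̄ − 9.6)): 34.3, 96.6, 28.7, 124.6, 0.0, 0.0, 0.0, 84.0, 25.2, 55.3, 0.0, 0.0, 60.2, 30.1, 107.1, 112.0, 26.6, 119.0, 91.7, 57.4.
Season total = 1052.8 DD.
Complete generations = ⌊1052.8 / 476⌋ = 2.

2 generations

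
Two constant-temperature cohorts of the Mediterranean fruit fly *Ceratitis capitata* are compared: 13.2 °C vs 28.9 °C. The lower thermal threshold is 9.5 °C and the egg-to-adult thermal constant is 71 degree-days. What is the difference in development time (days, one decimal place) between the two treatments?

At 13.2 °C: 71 / (13.2 − 9.5) = 71 / 3.7 = 19.189 d.
At 28.9 °C: 71 / (28.9 − 9.5) = 71 / 19.4 = 3.660 d.
Difference = |19.189 − 3.660| = 15.529 ≈ 15.5 days.

15.5 days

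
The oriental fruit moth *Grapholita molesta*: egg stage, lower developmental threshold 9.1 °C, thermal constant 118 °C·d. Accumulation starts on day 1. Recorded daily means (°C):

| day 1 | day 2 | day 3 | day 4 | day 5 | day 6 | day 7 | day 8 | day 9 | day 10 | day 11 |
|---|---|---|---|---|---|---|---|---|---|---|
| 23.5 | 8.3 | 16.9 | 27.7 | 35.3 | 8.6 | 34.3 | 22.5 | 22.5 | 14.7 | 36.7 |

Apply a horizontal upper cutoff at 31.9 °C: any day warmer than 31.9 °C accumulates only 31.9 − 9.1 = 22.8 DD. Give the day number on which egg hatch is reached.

day 10

Daily DD above 9.1 °C (capped at 22.8): 14.4, 0.0, 7.8, 18.6, 22.8, 0.0, 22.8, 13.4, 13.4, 5.6, 22.8.
Cumulative: 14.4, 14.4, 22.2, 40.8, 63.6, 63.6, 86.4, 99.8, 113.2, 118.8, 141.6.
The total first reaches 118 DD on day 10.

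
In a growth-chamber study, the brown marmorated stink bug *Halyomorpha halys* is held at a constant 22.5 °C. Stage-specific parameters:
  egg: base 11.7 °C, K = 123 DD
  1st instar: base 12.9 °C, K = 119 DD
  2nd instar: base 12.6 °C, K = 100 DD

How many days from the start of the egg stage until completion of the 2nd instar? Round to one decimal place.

33.9 days

egg: 123 / (22.5 − 11.7) = 123 / 10.8 = 11.389 d.
1st instar: 119 / (22.5 − 12.9) = 119 / 9.6 = 12.396 d.
2nd instar: 100 / (22.5 − 12.6) = 100 / 9.9 = 10.101 d.
Sum = 33.886 ≈ 33.9 days.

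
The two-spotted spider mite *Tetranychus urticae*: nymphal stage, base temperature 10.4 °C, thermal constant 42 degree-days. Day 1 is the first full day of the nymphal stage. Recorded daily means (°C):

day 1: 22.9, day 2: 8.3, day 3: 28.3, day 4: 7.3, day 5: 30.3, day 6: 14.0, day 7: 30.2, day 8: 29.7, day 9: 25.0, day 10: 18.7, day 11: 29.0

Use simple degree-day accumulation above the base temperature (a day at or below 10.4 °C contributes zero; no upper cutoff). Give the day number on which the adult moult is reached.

day 5

Daily DD above 10.4 °C: 12.5, 0.0, 17.9, 0.0, 19.9, 3.6, 19.8, 19.3, 14.6, 8.3, 18.6.
Cumulative: 12.5, 12.5, 30.4, 30.4, 50.3, 53.9, 73.7, 93.0, 107.6, 115.9, 134.5.
The total first reaches 42 DD on day 5.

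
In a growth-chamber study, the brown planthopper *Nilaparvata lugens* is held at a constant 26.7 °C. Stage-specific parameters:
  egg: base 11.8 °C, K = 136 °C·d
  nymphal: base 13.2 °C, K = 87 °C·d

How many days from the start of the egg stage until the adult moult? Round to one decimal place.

egg: 136 / (26.7 − 11.8) = 136 / 14.9 = 9.128 d.
nymphal: 87 / (26.7 − 13.2) = 87 / 13.5 = 6.444 d.
Sum = 15.572 ≈ 15.6 days.

15.6 days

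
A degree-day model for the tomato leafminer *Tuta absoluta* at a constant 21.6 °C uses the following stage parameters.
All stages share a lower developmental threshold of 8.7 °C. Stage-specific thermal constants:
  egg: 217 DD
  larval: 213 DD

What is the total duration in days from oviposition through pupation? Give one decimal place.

Daily accumulation at 21.6 °C = 21.6 − 8.7 = 12.9 DD/day.
Total K = 217 + 213 = 430 DD.
Total duration = 430 / 12.9 = 33.333 ≈ 33.3 days.

33.3 days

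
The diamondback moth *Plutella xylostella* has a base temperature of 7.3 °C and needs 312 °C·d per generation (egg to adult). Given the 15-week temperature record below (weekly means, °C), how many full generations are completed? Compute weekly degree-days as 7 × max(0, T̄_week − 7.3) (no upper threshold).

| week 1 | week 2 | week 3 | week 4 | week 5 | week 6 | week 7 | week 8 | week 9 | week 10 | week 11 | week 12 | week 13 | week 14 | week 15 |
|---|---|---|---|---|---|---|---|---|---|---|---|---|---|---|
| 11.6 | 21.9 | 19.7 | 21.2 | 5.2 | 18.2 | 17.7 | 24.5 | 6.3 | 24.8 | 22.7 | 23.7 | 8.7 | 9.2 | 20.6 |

Weekly DD (7 × max(0, T̄ − 7.3)): 30.1, 102.2, 86.8, 97.3, 0.0, 76.3, 72.8, 120.4, 0.0, 122.5, 107.8, 114.8, 9.8, 13.3, 93.1.
Season total = 1047.2 DD.
Complete generations = ⌊1047.2 / 312⌋ = 3.

3 generations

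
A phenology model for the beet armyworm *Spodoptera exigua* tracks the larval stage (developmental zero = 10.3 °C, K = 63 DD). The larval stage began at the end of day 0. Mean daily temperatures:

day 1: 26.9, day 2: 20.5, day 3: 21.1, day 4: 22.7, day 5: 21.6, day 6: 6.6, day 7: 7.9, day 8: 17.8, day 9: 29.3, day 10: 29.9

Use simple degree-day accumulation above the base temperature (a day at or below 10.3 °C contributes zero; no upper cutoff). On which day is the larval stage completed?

day 8

Daily DD above 10.3 °C: 16.6, 10.2, 10.8, 12.4, 11.3, 0.0, 0.0, 7.5, 19.0, 19.6.
Cumulative: 16.6, 26.8, 37.6, 50.0, 61.3, 61.3, 61.3, 68.8, 87.8, 107.4.
The total first reaches 63 DD on day 8.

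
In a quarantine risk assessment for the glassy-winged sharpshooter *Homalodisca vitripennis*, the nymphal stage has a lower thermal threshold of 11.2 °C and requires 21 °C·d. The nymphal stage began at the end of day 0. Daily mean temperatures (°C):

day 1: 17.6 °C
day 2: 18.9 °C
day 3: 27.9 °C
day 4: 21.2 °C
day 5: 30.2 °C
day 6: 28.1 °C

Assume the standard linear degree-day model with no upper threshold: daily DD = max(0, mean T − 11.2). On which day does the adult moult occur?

day 3

Daily DD above 11.2 °C: 6.4, 7.7, 16.7, 10.0, 19.0, 16.9.
Cumulative: 6.4, 14.1, 30.8, 40.8, 59.8, 76.7.
The total first reaches 21 DD on day 3.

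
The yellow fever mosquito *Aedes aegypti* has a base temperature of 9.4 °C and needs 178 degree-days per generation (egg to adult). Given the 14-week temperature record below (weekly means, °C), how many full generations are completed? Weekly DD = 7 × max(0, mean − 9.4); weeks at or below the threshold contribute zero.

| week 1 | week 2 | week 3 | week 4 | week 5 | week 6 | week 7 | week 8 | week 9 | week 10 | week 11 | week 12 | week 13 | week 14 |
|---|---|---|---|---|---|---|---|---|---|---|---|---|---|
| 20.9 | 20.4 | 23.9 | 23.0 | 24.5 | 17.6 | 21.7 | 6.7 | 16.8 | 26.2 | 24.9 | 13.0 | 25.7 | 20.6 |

Weekly DD (7 × max(0, T̄ − 9.4)): 80.5, 77.0, 101.5, 95.2, 105.7, 57.4, 86.1, 0.0, 51.8, 117.6, 108.5, 25.2, 114.1, 78.4.
Season total = 1099.0 DD.
Complete generations = ⌊1099.0 / 178⌋ = 6.

6 generations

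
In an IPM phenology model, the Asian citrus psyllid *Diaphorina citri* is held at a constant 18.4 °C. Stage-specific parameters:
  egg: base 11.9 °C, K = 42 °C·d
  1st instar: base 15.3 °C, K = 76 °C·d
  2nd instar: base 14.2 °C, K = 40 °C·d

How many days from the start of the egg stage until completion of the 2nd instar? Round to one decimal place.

egg: 42 / (18.4 − 11.9) = 42 / 6.5 = 6.462 d.
1st instar: 76 / (18.4 − 15.3) = 76 / 3.1 = 24.516 d.
2nd instar: 40 / (18.4 − 14.2) = 40 / 4.2 = 9.524 d.
Sum = 40.501 ≈ 40.5 days.

40.5 days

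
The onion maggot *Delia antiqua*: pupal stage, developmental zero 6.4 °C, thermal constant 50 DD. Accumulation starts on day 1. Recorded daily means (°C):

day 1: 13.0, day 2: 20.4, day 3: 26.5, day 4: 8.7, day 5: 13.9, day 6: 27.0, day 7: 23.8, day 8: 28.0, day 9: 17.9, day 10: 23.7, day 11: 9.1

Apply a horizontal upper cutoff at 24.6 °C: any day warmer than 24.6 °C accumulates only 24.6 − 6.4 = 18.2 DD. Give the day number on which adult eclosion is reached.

day 6

Daily DD above 6.4 °C (capped at 18.2): 6.6, 14.0, 18.2, 2.3, 7.5, 18.2, 17.4, 18.2, 11.5, 17.3, 2.7.
Cumulative: 6.6, 20.6, 38.8, 41.1, 48.6, 66.8, 84.2, 102.4, 113.9, 131.2, 133.9.
The total first reaches 50 DD on day 6.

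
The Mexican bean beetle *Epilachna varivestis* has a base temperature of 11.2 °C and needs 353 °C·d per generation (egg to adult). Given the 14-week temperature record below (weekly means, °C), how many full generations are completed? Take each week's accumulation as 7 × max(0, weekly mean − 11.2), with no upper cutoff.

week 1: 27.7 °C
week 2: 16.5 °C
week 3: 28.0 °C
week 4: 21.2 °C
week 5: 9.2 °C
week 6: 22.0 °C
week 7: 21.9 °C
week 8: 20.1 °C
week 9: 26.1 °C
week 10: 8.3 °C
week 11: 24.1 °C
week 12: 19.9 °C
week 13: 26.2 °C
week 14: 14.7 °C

2 generations

Weekly DD (7 × max(0, T̄ − 11.2)): 115.5, 37.1, 117.6, 70.0, 0.0, 75.6, 74.9, 62.3, 104.3, 0.0, 90.3, 60.9, 105.0, 24.5.
Season total = 938.0 DD.
Complete generations = ⌊938.0 / 353⌋ = 2.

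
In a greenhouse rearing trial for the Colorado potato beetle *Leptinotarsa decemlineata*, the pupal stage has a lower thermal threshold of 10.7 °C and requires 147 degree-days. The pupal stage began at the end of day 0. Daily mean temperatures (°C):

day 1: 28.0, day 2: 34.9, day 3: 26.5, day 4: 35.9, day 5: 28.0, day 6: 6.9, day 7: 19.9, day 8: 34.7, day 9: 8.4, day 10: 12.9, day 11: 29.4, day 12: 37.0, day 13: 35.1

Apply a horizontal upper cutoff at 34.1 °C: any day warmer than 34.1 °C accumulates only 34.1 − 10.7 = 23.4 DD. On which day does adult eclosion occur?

Daily DD above 10.7 °C (capped at 23.4): 17.3, 23.4, 15.8, 23.4, 17.3, 0.0, 9.2, 23.4, 0.0, 2.2, 18.7, 23.4, 23.4.
Cumulative: 17.3, 40.7, 56.5, 79.9, 97.2, 97.2, 106.4, 129.8, 129.8, 132.0, 150.7, 174.1, 197.5.
The total first reaches 147 DD on day 11.

day 11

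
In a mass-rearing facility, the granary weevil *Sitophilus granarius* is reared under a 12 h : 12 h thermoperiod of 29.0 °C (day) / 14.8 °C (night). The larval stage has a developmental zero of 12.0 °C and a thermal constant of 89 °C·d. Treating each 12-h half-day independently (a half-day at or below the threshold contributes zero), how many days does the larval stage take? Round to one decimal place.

Day half: max(0, 29.0 − 12.0) × 0.5 = 17.0 × 0.5 = 8.50 DD.
Night half: max(0, 14.8 − 12.0) × 0.5 = 2.8 × 0.5 = 1.40 DD.
Per 24 h: 9.90 DD/day.
Duration = 89 / 9.90 = 8.990 ≈ 9.0 days.

9.0 days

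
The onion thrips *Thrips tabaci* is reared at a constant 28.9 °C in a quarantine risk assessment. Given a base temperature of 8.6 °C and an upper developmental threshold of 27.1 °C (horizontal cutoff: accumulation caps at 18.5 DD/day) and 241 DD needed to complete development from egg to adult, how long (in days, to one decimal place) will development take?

13.0 days

Temperature 28.9 °C exceeds the upper threshold, so daily accumulation caps at 27.1 − 8.6 = 18.5 DD/day.
Duration = 241 / 18.5 = 13.027 ≈ 13.0 days.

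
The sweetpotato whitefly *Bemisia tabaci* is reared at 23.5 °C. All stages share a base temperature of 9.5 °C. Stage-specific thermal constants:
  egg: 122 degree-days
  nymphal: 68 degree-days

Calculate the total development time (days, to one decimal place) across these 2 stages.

13.6 days

Daily accumulation at 23.5 °C = 23.5 − 9.5 = 14.0 DD/day.
Total K = 122 + 68 = 190 DD.
Total duration = 190 / 14.0 = 13.571 ≈ 13.6 days.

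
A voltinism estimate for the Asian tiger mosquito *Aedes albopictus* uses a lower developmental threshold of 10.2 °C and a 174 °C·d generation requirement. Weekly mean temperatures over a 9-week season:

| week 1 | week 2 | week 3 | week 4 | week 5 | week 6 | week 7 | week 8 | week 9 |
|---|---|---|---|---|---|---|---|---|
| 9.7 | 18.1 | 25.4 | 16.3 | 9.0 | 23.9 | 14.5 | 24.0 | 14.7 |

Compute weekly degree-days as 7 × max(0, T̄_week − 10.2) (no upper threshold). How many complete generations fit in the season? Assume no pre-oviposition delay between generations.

Weekly DD (7 × max(0, T̄ − 10.2)): 0.0, 55.3, 106.4, 42.7, 0.0, 95.9, 30.1, 96.6, 31.5.
Season total = 458.5 DD.
Complete generations = ⌊458.5 / 174⌋ = 2.

2 generations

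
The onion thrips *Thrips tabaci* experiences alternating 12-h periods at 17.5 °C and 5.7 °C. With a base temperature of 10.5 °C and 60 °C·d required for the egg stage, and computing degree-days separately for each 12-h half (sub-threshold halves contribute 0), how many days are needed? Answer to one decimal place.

17.1 days

Day half: max(0, 17.5 − 10.5) × 0.5 = 7.0 × 0.5 = 3.50 DD.
Night half: max(0, 5.7 − 10.5) × 0.5 = 0.0 × 0.5 = 0.00 DD.
Per 24 h: 3.50 DD/day.
Duration = 60 / 3.50 = 17.143 ≈ 17.1 days.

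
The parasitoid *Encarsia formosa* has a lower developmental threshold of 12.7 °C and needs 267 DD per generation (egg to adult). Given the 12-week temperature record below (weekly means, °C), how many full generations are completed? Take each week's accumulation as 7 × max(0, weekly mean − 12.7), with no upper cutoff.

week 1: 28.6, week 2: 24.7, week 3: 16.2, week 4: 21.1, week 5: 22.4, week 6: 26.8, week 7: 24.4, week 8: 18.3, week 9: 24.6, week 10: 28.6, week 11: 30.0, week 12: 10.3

3 generations

Weekly DD (7 × max(0, T̄ − 12.7)): 111.3, 84.0, 24.5, 58.8, 67.9, 98.7, 81.9, 39.2, 83.3, 111.3, 121.1, 0.0.
Season total = 882.0 DD.
Complete generations = ⌊882.0 / 267⌋ = 3.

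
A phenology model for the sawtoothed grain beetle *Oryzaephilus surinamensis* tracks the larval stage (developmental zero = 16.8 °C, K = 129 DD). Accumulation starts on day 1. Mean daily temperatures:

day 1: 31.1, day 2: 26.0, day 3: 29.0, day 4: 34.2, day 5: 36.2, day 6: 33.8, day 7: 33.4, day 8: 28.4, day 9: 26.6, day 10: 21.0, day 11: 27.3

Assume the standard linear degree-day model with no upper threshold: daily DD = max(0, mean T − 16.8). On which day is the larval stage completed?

day 10

Daily DD above 16.8 °C: 14.3, 9.2, 12.2, 17.4, 19.4, 17.0, 16.6, 11.6, 9.8, 4.2, 10.5.
Cumulative: 14.3, 23.5, 35.7, 53.1, 72.5, 89.5, 106.1, 117.7, 127.5, 131.7, 142.2.
The total first reaches 129 DD on day 10.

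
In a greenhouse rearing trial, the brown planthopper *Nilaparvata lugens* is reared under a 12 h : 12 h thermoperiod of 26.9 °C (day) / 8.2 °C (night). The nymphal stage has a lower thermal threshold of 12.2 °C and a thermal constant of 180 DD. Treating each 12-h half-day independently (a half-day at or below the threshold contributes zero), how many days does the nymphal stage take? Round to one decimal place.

Day half: max(0, 26.9 − 12.2) × 0.5 = 14.7 × 0.5 = 7.35 DD.
Night half: max(0, 8.2 − 12.2) × 0.5 = 0.0 × 0.5 = 0.00 DD.
Per 24 h: 7.35 DD/day.
Duration = 180 / 7.35 = 24.490 ≈ 24.5 days.

24.5 days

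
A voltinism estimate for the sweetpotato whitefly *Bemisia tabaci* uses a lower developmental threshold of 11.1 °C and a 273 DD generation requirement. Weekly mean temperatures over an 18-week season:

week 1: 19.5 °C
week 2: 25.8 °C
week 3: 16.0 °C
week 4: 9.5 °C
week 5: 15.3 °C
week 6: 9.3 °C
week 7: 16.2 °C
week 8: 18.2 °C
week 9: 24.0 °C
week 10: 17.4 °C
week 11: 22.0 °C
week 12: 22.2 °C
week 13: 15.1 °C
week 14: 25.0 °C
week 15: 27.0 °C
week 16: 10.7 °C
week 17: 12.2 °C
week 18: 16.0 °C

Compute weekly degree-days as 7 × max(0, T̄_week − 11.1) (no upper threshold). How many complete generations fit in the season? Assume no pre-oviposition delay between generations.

Weekly DD (7 × max(0, T̄ − 11.1)): 58.8, 102.9, 34.3, 0.0, 29.4, 0.0, 35.7, 49.7, 90.3, 44.1, 76.3, 77.7, 28.0, 97.3, 111.3, 0.0, 7.7, 34.3.
Season total = 877.8 DD.
Complete generations = ⌊877.8 / 273⌋ = 3.

3 generations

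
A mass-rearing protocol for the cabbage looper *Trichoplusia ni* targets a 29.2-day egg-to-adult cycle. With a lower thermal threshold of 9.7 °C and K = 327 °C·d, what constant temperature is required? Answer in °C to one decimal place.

Required daily accumulation = 327 / 29.2 = 11.199 DD/day.
T = T_base + 11.199 = 9.7 + 11.199 = 20.899 ≈ 20.9 °C.

20.9 °C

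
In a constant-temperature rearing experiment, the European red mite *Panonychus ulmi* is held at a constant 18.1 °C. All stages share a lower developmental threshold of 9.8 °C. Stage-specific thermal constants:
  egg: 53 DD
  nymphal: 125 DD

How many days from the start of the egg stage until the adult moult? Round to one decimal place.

21.4 days

Daily accumulation at 18.1 °C = 18.1 − 9.8 = 8.3 DD/day.
Total K = 53 + 125 = 178 DD.
Total duration = 178 / 8.3 = 21.446 ≈ 21.4 days.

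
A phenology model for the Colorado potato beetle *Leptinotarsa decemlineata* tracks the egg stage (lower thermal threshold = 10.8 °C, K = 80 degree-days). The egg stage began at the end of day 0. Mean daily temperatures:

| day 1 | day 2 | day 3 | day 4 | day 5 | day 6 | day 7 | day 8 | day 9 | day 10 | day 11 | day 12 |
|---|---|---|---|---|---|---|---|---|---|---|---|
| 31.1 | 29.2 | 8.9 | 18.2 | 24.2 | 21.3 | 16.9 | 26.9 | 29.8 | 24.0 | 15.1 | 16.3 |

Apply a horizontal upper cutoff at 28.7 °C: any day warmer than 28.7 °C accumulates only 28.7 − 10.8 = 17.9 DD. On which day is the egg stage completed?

Daily DD above 10.8 °C (capped at 17.9): 17.9, 17.9, 0.0, 7.4, 13.4, 10.5, 6.1, 16.1, 17.9, 13.2, 4.3, 5.5.
Cumulative: 17.9, 35.8, 35.8, 43.2, 56.6, 67.1, 73.2, 89.3, 107.2, 120.4, 124.7, 130.2.
The total first reaches 80 DD on day 8.

day 8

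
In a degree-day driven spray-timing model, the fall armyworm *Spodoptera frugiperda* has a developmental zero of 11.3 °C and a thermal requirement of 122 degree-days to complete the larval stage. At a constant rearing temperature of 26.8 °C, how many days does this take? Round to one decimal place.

7.9 days

Daily accumulation = 26.8 − 11.3 = 15.5 DD/day.
Duration = 122 / 15.5 = 7.871 ≈ 7.9 days.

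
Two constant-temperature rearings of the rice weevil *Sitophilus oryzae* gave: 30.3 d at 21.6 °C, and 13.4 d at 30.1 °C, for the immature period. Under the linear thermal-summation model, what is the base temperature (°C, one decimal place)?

Under the model K = D·(T − T_b), so D₁·(T₁ − T_b) = D₂·(T₂ − T_b).
30.3·(21.6 − T_b) = 13.4·(30.1 − T_b)
T_b = (30.3·21.6 − 13.4·30.1) / (30.3 − 13.4) = 251.14 / 16.9 = 14.860 °C ≈ 14.9 °C.

14.9 °C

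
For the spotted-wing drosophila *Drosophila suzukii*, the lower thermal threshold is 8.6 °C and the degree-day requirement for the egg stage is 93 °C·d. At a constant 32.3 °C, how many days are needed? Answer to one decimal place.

3.9 days

Daily accumulation = 32.3 − 8.6 = 23.7 DD/day.
Duration = 93 / 23.7 = 3.924 ≈ 3.9 days.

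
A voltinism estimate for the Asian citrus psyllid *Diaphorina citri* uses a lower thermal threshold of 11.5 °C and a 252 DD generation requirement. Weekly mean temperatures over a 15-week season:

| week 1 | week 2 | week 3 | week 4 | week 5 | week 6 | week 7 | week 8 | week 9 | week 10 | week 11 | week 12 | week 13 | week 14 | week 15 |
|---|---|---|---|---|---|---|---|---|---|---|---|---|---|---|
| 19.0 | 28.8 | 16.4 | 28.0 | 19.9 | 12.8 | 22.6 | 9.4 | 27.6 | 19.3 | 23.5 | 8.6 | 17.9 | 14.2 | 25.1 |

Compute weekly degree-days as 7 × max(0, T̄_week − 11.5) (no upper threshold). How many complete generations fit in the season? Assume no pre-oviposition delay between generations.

Weekly DD (7 × max(0, T̄ − 11.5)): 52.5, 121.1, 34.3, 115.5, 58.8, 9.1, 77.7, 0.0, 112.7, 54.6, 84.0, 0.0, 44.8, 18.9, 95.2.
Season total = 879.2 DD.
Complete generations = ⌊879.2 / 252⌋ = 3.

3 generations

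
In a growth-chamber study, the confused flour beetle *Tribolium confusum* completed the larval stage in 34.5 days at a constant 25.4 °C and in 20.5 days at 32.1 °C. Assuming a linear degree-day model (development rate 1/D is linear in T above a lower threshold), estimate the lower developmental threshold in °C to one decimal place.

15.6 °C

Linear rate model ⇒ the product D·(T − T_b) is constant across temperatures.
34.5·(25.4 − T_b) = 20.5·(32.1 − T_b)
T_b = (34.5·25.4 − 20.5·32.1) / (34.5 − 20.5) = 218.25 / 14.0 = 15.589 °C ≈ 15.6 °C.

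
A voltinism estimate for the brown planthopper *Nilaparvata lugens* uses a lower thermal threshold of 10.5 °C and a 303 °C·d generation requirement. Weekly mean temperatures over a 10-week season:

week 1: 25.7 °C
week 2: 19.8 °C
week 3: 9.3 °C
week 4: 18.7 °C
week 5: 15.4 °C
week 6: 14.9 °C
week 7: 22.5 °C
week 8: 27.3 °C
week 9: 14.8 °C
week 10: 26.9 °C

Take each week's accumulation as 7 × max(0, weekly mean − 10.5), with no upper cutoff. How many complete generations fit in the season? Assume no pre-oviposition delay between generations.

Weekly DD (7 × max(0, T̄ − 10.5)): 106.4, 65.1, 0.0, 57.4, 34.3, 30.8, 84.0, 117.6, 30.1, 114.8.
Season total = 640.5 DD.
Complete generations = ⌊640.5 / 303⌋ = 2.

2 generations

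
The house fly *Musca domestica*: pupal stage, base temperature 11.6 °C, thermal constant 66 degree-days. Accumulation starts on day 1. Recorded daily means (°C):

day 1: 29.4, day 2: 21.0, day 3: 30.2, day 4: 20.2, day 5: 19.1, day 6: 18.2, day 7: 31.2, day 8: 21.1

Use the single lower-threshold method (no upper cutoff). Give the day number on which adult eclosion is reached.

day 6

Daily DD above 11.6 °C: 17.8, 9.4, 18.6, 8.6, 7.5, 6.6, 19.6, 9.5.
Cumulative: 17.8, 27.2, 45.8, 54.4, 61.9, 68.5, 88.1, 97.6.
The total first reaches 66 DD on day 6.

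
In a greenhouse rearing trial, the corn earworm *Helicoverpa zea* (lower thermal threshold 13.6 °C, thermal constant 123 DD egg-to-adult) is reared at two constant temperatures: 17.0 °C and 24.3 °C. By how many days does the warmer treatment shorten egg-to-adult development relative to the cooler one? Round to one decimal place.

At 17.0 °C: 123 / (17.0 − 13.6) = 123 / 3.4 = 36.176 d.
At 24.3 °C: 123 / (24.3 − 13.6) = 123 / 10.7 = 11.495 d.
Difference = |36.176 − 11.495| = 24.681 ≈ 24.7 days.

24.7 days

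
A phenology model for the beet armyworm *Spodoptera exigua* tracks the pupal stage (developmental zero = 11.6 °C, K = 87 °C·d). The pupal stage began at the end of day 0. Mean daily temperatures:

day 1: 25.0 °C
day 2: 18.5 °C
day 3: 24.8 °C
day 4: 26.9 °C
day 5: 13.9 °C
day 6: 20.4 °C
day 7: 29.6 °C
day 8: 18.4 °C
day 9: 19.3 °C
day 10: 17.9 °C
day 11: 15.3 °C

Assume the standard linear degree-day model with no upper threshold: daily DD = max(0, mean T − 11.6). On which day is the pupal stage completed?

Daily DD above 11.6 °C: 13.4, 6.9, 13.2, 15.3, 2.3, 8.8, 18.0, 6.8, 7.7, 6.3, 3.7.
Cumulative: 13.4, 20.3, 33.5, 48.8, 51.1, 59.9, 77.9, 84.7, 92.4, 98.7, 102.4.
The total first reaches 87 DD on day 9.

day 9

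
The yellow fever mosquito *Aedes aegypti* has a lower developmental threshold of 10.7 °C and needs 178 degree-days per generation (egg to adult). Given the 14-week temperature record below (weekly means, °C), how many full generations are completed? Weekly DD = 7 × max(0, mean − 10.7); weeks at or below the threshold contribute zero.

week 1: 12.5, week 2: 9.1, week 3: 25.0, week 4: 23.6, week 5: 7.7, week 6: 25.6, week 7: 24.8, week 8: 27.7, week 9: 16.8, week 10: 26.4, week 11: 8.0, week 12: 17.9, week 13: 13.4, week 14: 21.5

Weekly DD (7 × max(0, T̄ − 10.7)): 12.6, 0.0, 100.1, 90.3, 0.0, 104.3, 98.7, 119.0, 42.7, 109.9, 0.0, 50.4, 18.9, 75.6.
Season total = 822.5 DD.
Complete generations = ⌊822.5 / 178⌋ = 4.

4 generations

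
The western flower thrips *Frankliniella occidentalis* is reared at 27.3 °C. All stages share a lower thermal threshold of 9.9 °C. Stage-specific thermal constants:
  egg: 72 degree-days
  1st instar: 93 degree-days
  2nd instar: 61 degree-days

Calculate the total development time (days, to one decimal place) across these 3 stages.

Daily accumulation at 27.3 °C = 27.3 − 9.9 = 17.4 DD/day.
Total K = 72 + 93 + 61 = 226 DD.
Total duration = 226 / 17.4 = 12.989 ≈ 13.0 days.

13.0 days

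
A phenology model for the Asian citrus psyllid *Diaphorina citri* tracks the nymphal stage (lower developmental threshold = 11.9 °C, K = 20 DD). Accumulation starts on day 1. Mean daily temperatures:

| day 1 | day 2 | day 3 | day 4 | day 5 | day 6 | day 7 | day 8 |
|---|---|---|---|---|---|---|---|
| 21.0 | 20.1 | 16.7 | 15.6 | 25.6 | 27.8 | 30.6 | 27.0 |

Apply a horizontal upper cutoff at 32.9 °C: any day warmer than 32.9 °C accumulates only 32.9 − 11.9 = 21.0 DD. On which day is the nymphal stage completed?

day 3

Daily DD above 11.9 °C (capped at 21.0): 9.1, 8.2, 4.8, 3.7, 13.7, 15.9, 18.7, 15.1.
Cumulative: 9.1, 17.3, 22.1, 25.8, 39.5, 55.4, 74.1, 89.2.
The total first reaches 20 DD on day 3.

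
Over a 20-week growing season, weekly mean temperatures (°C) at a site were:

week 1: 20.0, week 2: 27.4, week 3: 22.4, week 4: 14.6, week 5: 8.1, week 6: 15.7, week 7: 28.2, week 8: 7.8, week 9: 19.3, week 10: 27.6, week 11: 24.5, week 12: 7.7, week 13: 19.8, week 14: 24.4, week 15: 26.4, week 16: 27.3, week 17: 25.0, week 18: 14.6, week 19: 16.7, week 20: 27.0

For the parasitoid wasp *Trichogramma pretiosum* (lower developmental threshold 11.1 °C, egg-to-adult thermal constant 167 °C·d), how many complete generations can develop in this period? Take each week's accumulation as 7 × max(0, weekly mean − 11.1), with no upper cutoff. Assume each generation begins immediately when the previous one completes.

8 generations

Weekly DD (7 × max(0, T̄ − 11.1)): 62.3, 114.1, 79.1, 24.5, 0.0, 32.2, 119.7, 0.0, 57.4, 115.5, 93.8, 0.0, 60.9, 93.1, 107.1, 113.4, 97.3, 24.5, 39.2, 111.3.
Season total = 1345.4 DD.
Complete generations = ⌊1345.4 / 167⌋ = 8.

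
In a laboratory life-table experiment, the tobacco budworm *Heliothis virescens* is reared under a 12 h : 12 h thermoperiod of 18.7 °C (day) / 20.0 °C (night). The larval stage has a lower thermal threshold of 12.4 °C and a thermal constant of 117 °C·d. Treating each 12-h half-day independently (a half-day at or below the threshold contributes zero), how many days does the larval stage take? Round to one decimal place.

16.8 days

Day half: max(0, 18.7 − 12.4) × 0.5 = 6.3 × 0.5 = 3.15 DD.
Night half: max(0, 20.0 − 12.4) × 0.5 = 7.6 × 0.5 = 3.80 DD.
Per 24 h: 6.95 DD/day.
Duration = 117 / 6.95 = 16.835 ≈ 16.8 days.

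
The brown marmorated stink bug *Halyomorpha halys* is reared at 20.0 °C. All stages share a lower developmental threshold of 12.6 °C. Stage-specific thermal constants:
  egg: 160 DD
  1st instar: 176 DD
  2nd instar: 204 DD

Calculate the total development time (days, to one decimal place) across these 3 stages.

73.0 days

Daily accumulation at 20.0 °C = 20.0 − 12.6 = 7.4 DD/day.
Total K = 160 + 176 + 204 = 540 DD.
Total duration = 540 / 7.4 = 72.973 ≈ 73.0 days.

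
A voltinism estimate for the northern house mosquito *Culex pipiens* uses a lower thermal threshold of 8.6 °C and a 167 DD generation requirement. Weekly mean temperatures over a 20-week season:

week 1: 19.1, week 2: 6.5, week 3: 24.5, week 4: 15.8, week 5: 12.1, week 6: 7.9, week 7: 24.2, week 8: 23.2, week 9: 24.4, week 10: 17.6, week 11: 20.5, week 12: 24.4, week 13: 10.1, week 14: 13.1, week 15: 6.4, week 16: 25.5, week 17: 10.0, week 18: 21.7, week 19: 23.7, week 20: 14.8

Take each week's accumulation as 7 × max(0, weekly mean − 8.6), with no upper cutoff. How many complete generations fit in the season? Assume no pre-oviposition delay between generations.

7 generations

Weekly DD (7 × max(0, T̄ − 8.6)): 73.5, 0.0, 111.3, 50.4, 24.5, 0.0, 109.2, 102.2, 110.6, 63.0, 83.3, 110.6, 10.5, 31.5, 0.0, 118.3, 9.8, 91.7, 105.7, 43.4.
Season total = 1249.5 DD.
Complete generations = ⌊1249.5 / 167⌋ = 7.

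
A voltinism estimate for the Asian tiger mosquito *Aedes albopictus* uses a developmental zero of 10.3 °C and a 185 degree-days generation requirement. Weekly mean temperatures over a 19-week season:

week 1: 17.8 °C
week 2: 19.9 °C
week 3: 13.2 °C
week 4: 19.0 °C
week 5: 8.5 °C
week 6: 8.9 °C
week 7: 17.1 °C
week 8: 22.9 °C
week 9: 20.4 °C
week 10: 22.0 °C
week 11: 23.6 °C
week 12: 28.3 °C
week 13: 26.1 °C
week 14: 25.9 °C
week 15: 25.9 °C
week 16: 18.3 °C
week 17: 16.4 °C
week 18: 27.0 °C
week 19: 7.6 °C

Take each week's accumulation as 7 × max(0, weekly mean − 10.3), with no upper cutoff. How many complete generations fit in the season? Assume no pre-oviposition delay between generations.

6 generations

Weekly DD (7 × max(0, T̄ − 10.3)): 52.5, 67.2, 20.3, 60.9, 0.0, 0.0, 47.6, 88.2, 70.7, 81.9, 93.1, 126.0, 110.6, 109.2, 109.2, 56.0, 42.7, 116.9, 0.0.
Season total = 1253.0 DD.
Complete generations = ⌊1253.0 / 185⌋ = 6.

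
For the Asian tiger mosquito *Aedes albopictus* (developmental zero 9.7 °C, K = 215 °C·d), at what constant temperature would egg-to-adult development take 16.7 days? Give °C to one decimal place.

22.6 °C

Required daily accumulation = 215 / 16.7 = 12.874 DD/day.
T = T_base + 12.874 = 9.7 + 12.874 = 22.574 ≈ 22.6 °C.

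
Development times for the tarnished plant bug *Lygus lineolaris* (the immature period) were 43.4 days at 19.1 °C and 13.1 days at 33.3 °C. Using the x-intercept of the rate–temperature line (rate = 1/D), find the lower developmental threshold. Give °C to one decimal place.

13.0 °C

Equal thermal constants: D₁(T₁ − T_b) = D₂(T₂ − T_b).
43.4·(19.1 − T_b) = 13.1·(33.3 − T_b)
T_b = (43.4·19.1 − 13.1·33.3) / (43.4 − 13.1) = 392.71 / 30.3 = 12.961 °C ≈ 13.0 °C.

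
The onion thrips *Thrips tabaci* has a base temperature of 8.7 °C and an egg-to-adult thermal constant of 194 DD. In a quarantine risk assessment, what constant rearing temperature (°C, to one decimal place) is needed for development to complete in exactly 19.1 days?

18.9 °C

Required daily accumulation = 194 / 19.1 = 10.157 DD/day.
T = T_base + 10.157 = 8.7 + 10.157 = 18.857 ≈ 18.9 °C.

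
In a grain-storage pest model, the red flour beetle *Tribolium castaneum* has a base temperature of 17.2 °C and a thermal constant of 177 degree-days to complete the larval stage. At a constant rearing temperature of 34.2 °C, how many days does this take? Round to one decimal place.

10.4 days

Daily accumulation = 34.2 − 17.2 = 17.0 DD/day.
Duration = 177 / 17.0 = 10.412 ≈ 10.4 days.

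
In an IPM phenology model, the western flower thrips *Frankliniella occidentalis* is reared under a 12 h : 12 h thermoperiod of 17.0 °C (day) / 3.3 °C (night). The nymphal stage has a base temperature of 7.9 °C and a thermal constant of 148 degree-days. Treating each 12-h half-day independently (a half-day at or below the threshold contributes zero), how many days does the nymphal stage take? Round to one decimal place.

32.5 days

Day half: max(0, 17.0 − 7.9) × 0.5 = 9.1 × 0.5 = 4.55 DD.
Night half: max(0, 3.3 − 7.9) × 0.5 = 0.0 × 0.5 = 0.00 DD.
Per 24 h: 4.55 DD/day.
Duration = 148 / 4.55 = 32.527 ≈ 32.5 days.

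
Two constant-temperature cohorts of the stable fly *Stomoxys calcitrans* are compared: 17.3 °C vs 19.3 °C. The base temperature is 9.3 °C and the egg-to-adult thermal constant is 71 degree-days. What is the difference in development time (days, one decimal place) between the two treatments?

At 17.3 °C: 71 / (17.3 − 9.3) = 71 / 8.0 = 8.875 d.
At 19.3 °C: 71 / (19.3 − 9.3) = 71 / 10.0 = 7.100 d.
Difference = |8.875 − 7.100| = 1.775 ≈ 1.8 days.

1.8 days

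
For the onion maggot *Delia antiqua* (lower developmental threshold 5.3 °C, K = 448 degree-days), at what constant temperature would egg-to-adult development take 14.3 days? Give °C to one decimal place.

36.6 °C

Required daily accumulation = 448 / 14.3 = 31.329 DD/day.
T = T_base + 31.329 = 5.3 + 31.329 = 36.629 ≈ 36.6 °C.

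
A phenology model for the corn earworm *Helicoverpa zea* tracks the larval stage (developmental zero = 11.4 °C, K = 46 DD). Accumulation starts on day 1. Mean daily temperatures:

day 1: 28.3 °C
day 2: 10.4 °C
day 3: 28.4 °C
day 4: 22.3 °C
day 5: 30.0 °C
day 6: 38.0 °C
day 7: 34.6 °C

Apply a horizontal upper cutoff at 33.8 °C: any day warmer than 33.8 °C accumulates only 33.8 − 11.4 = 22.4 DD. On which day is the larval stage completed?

day 5

Daily DD above 11.4 °C (capped at 22.4): 16.9, 0.0, 17.0, 10.9, 18.6, 22.4, 22.4.
Cumulative: 16.9, 16.9, 33.9, 44.8, 63.4, 85.8, 108.2.
The total first reaches 46 DD on day 5.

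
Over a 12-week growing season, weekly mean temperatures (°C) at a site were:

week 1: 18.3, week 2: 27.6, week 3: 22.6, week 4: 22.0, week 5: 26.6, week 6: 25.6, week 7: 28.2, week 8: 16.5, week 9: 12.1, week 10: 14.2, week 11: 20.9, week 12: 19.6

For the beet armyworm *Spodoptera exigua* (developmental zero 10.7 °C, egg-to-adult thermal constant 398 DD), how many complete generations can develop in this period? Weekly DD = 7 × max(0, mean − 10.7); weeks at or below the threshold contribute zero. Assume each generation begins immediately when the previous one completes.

2 generations

Weekly DD (7 × max(0, T̄ − 10.7)): 53.2, 118.3, 83.3, 79.1, 111.3, 104.3, 122.5, 40.6, 9.8, 24.5, 71.4, 62.3.
Season total = 880.6 DD.
Complete generations = ⌊880.6 / 398⌋ = 2.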